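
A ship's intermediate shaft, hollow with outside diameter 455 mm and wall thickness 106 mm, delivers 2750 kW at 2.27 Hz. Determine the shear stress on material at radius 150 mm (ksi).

1.09 ksi

ω = 2π·2.27 = 14.26 rad/s, so T = P/ω = 2750×10³ / 14.26 = 192800 N·m.
J = π(d_o⁴ − d_i⁴)/32 = π(0.455⁴ − 0.243⁴)/32 = 3.865×10^-3 m⁴.
Shear stress varies linearly with radius: τ = T·r/J = 192800 × 0.150 / 3.865×10^-3 = 7.482×10^6 Pa.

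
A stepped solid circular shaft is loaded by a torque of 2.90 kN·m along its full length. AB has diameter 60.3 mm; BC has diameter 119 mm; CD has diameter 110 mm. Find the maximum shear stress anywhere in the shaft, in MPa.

67.4 MPa

Under the same torque, τ_max = 16T/(πd³) is largest where d is smallest — segment AB (d = 60.3 mm).
τ_max = 16·2900/(π·(0.0603)³) = 6.736×10^7 Pa.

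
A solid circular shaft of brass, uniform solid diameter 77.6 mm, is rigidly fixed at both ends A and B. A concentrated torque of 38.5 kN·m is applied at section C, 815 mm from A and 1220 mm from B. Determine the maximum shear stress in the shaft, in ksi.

36.5 ksi

With uniform GJ and both ends fixed, compatibility θ_AC = θ_CB gives T_A·a = T_B·b, together with T_A + T_B = T₀.
T_A = T₀·b/(a+b) = 38500·1220/2035 = 23080 N·m; T_B = 15420 N·m.
τ in each portion: τ_AC = 2.52×10^8 Pa, τ_CB = 1.68×10^8 Pa; maximum is in AC.
τ_max = T_AC·r/J = 23080·0.0388/3.56×10^-6 = 2.516×10^8 Pa.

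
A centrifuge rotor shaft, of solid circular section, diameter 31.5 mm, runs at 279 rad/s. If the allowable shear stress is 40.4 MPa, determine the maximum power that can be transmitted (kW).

J = πd⁴/32 = π(0.0315)⁴/32 = 9.666×10^-8 m⁴.
T_max = τ_allow·J/r = 4.04×10^7 × 9.666×10^-8 / 0.0158 = 247.9 N·m.
ω = 279 rad/s, so P_max = T_max·ω = 6.917×10^4 W.

69.2 kW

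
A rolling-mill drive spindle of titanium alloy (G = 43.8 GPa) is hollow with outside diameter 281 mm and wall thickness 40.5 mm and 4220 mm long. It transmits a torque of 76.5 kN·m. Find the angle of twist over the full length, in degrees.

0.928°

J = π(d_o⁴ − d_i⁴)/32 = π(0.281⁴ − 0.200⁴)/32 = 4.550×10^-4 m⁴.
θ = T·L/(G·J) = 76500 × 4.22 / (43.8×10⁹ × 4.550×10^-4) = 0.01620 rad.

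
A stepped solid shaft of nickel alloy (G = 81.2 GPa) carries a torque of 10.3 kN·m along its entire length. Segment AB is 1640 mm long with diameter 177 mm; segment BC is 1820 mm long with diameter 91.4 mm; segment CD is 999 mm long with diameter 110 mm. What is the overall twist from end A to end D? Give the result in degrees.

2.56°

J_AB = π(0.177)⁴/32 = 9.64×10^-5 m⁴; J_BC = π(0.0914)⁴/32 = 6.85×10^-6 m⁴; J_CD = π(0.110)⁴/32 = 1.44×10^-5 m⁴.
θ = (T/G)·Σ L_i/J_i = (10300/81.2×10⁹)·(1.64/9.64×10^-5 + 1.82/6.85×10^-6 + 0.999/1.44×10^-5) = 0.04467 rad.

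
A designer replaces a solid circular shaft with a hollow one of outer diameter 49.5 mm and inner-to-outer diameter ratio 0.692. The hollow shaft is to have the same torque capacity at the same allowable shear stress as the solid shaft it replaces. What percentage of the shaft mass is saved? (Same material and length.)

38.0 %

Equal τ_max and T ⇒ the solid shaft needs d_s³ = d_o³(1−k⁴), so d_s = 49.5·(1−0.692⁴)^(1/3) = 45.38 mm.
Area ratio A_h/A_s = d_o²(1−k²)/d_s² = (1−k²)/(1−k⁴)^(2/3) = 0.6200.
Mass saving = 1 − 0.6200 = 38.0 %.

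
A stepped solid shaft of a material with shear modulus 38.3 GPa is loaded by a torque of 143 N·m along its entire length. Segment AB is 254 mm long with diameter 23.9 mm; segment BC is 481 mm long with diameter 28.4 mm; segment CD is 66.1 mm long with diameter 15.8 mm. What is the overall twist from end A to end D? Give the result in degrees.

J_AB = π(0.0239)⁴/32 = 3.20×10^-8 m⁴; J_BC = π(0.0284)⁴/32 = 6.39×10^-8 m⁴; J_CD = π(0.0158)⁴/32 = 6.12×10^-9 m⁴.
θ = (T/G)·Σ L_i/J_i = (143.0/38.3×10⁹)·(0.254/3.20×10^-8 + 0.481/6.39×10^-8 + 0.0661/6.12×10^-9) = 0.09806 rad.

5.62°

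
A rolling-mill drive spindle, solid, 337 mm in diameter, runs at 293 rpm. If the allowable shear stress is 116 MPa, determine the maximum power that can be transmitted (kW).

J = πd⁴/32 = π(0.337)⁴/32 = 1.266×10^-3 m⁴.
T_max = τ_allow·J/r = 1.16×10^8 × 1.266×10^-3 / 0.169 = 871700 N·m.
ω = 2π·293/60 = 30.68 rad/s, so P_max = T_max·ω = 2.675×10^7 W.

26700 kW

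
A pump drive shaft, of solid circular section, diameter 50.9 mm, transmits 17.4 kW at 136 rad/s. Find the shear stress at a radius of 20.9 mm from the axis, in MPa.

ω = 136 rad/s, so T = P/ω = 17.4×10³ / 136.0 = 127.9 N·m.
J = πd⁴/32 = π(0.0509)⁴/32 = 6.590×10^-7 m⁴.
Shear stress varies linearly with radius: τ = T·r/J = 127.9 × 0.0209 / 6.590×10^-7 = 4.058×10^6 Pa.

4.06 MPa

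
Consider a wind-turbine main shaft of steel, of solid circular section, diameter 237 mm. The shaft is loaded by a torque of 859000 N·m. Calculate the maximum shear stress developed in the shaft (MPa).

J = πd⁴/32 = π(0.237)⁴/32 = 3.097×10^-4 m⁴.
τ_max = T·r/J = 859000 × 0.118 / 3.097×10^-4 = 3.286×10^8 Pa.

329 MPa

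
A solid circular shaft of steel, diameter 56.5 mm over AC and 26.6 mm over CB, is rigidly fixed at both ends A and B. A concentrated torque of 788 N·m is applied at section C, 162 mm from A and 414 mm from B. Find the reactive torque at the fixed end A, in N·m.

773 N·m

Compatibility: T_A·a/J_AC = T_B·b/J_CB with T_A + T_B = T₀.
J_AC = 1.00×10^-6 m⁴, J_CB = 4.92×10^-8 m⁴, so T_A = T₀·(J_AC/a)/((J_AC/a)+(J_CB/b)) = 773.1 N·m, T_B = 14.86 N·m.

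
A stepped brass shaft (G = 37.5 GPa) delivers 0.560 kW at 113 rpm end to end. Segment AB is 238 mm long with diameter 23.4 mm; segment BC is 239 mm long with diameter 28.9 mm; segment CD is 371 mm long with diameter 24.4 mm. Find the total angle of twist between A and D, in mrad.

ω = 2π·113/60 = 11.83 rad/s, so T = P/ω = 0.560×10³ / 11.83 = 47.32 N·m.
J_AB = π(0.0234)⁴/32 = 2.94×10^-8 m⁴; J_BC = π(0.0289)⁴/32 = 6.85×10^-8 m⁴; J_CD = π(0.0244)⁴/32 = 3.48×10^-8 m⁴.
θ = (T/G)·Σ L_i/J_i = (47.32/37.5×10⁹)·(0.238/2.94×10^-8 + 0.239/6.85×10^-8 + 0.371/3.48×10^-8) = 0.02806 rad.

28.1 mrad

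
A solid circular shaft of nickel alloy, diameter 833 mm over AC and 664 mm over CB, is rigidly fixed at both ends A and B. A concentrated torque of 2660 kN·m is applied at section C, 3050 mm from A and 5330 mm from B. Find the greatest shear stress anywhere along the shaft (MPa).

19.0 MPa

Compatibility: T_A·a/J_AC = T_B·b/J_CB with T_A + T_B = T₀.
J_AC = 0.0473 m⁴, J_CB = 0.0191 m⁴, so T_A = T₀·(J_AC/a)/((J_AC/a)+(J_CB/b)) = 2.161e6 N·m, T_B = 499200 N·m.
τ in each portion: τ_AC = 1.90×10^7 Pa, τ_CB = 8.68×10^6 Pa; maximum is in AC.
τ_max = T_AC·r/J = 2.161e6·0.416/0.0473 = 1.904×10^7 Pa.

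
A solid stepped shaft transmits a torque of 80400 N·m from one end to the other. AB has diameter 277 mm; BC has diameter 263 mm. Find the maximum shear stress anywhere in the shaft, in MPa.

22.5 MPa

Under the same torque, τ_max = 16T/(πd³) is largest where d is smallest — segment BC (d = 263 mm).
τ_max = 16·80400/(π·(0.263)³) = 2.251×10^7 Pa.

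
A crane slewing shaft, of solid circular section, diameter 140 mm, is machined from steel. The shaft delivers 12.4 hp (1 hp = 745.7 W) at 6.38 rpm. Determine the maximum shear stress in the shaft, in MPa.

25.7 MPa

ω = 2π·6.38/60 = 0.6681 rad/s, so T = P/ω = 12.4×745.7 / 0.6681 = 13840 N·m.
J = πd⁴/32 = π(0.140)⁴/32 = 3.771×10^-5 m⁴.
τ_max = T·r/J = 13840 × 0.0700 / 3.771×10^-5 = 2.569×10^7 Pa.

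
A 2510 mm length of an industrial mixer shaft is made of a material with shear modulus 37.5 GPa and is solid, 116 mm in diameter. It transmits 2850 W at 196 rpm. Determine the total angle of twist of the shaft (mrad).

ω = 2π·196/60 = 20.53 rad/s, so T = P/ω = 2850 / 20.53 = 138.9 N·m.
J = πd⁴/32 = π(0.116)⁴/32 = 1.778×10^-5 m⁴.
θ = T·L/(G·J) = 138.9 × 2.51 / (37.5×10⁹ × 1.778×10^-5) = 5.228×10^-4 rad.

0.523 mrad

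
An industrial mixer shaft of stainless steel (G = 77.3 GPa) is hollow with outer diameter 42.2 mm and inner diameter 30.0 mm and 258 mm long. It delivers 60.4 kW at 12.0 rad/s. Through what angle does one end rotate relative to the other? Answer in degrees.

ω = 12.0 rad/s, so T = P/ω = 60.4×10³ / 12.00 = 5033 N·m.
J = π(d_o⁴ − d_i⁴)/32 = π(0.0422⁴ − 0.0300⁴)/32 = 2.318×10^-7 m⁴.
θ = T·L/(G·J) = 5033 × 0.258 / (77.3×10⁹ × 2.318×10^-7) = 0.07246 rad.

4.15°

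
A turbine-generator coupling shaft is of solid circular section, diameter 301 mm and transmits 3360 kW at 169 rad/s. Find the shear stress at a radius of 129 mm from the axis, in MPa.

3.18 MPa

ω = 169 rad/s, so T = P/ω = 3360×10³ / 169.0 = 19880 N·m.
J = πd⁴/32 = π(0.301)⁴/32 = 8.059×10^-4 m⁴.
Shear stress varies linearly with radius: τ = T·r/J = 19880 × 0.129 / 8.059×10^-4 = 3.183×10^6 Pa.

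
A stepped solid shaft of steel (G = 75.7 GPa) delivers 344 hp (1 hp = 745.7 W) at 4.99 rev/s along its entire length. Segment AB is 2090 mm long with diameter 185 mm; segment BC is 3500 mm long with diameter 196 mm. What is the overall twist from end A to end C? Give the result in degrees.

0.262°

ω = 2π·4.99 = 31.35 rad/s, so T = P/ω = 344×745.7 / 31.35 = 8182 N·m.
J_AB = π(0.185)⁴/32 = 1.15×10^-4 m⁴; J_BC = π(0.196)⁴/32 = 1.45×10^-4 m⁴.
θ = (T/G)·Σ L_i/J_i = (8182/75.7×10⁹)·(2.09/1.15×10^-4 + 3.50/1.45×10^-4) = 4.575×10^-3 rad.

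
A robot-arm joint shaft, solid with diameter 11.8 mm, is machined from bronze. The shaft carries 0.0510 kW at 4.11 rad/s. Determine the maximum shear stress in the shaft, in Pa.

3.85e7 Pa

ω = 4.11 rad/s, so T = P/ω = 0.0510×10³ / 4.110 = 12.41 N·m.
J = πd⁴/32 = π(0.0118)⁴/32 = 1.903×10^-9 m⁴.
τ_max = T·r/J = 12.41 × 0.00590 / 1.903×10^-9 = 3.846×10^7 Pa.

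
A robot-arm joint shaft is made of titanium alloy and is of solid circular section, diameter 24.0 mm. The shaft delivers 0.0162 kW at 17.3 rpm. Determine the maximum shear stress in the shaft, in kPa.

3290 kPa

ω = 2π·17.3/60 = 1.812 rad/s, so T = P/ω = 0.0162×10³ / 1.812 = 8.942 N·m.
J = πd⁴/32 = π(0.0240)⁴/32 = 3.257×10^-8 m⁴.
τ_max = T·r/J = 8.942 × 0.0120 / 3.257×10^-8 = 3.294×10^6 Pa.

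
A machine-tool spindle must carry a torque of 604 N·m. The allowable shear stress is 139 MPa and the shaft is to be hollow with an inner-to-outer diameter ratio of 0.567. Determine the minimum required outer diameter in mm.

For a hollow shaft with d_i/d_o = 0.567: τ_max = 16T/(π d_o³ (1−k⁴)), so d_o = [16T/(π τ_allow (1−k⁴))]^(1/3) = [16·604.0/(π·1.39×10^8·0.8966)]^(1/3) = 0.02912 m.

29.1 mm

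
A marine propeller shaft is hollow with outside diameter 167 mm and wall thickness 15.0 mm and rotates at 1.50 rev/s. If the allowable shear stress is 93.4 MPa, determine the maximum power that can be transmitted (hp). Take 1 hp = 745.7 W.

J = π(d_o⁴ − d_i⁴)/32 = π(0.167⁴ − 0.137⁴)/32 = 4.178×10^-5 m⁴.
T_max = τ_allow·J/r = 9.34×10^7 × 4.178×10^-5 / 0.0835 = 46730 N·m.
ω = 2π·1.50 = 9.425 rad/s, so P_max = T_max·ω = 4.404×10^5 W.

591 hp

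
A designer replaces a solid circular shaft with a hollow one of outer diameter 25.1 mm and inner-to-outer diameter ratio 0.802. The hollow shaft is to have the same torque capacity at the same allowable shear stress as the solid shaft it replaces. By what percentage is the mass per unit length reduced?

49.1 %

Equal τ_max and T ⇒ the solid shaft needs d_s³ = d_o³(1−k⁴), so d_s = 25.1·(1−0.802⁴)^(1/3) = 21.01 mm.
Area ratio A_h/A_s = d_o²(1−k²)/d_s² = (1−k²)/(1−k⁴)^(2/3) = 0.5093.
Mass saving = 1 − 0.5093 = 49.1 %.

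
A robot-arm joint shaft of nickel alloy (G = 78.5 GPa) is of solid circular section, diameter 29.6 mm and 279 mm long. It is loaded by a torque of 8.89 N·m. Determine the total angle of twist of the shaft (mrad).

J = πd⁴/32 = π(0.0296)⁴/32 = 7.536×10^-8 m⁴.
θ = T·L/(G·J) = 8.890 × 0.279 / (78.5×10⁹ × 7.536×10^-8) = 4.192×10^-4 rad.

0.419 mrad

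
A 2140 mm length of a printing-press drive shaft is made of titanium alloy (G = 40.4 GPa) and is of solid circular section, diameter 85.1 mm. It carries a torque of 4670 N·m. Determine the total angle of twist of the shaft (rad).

0.0480 rad

J = πd⁴/32 = π(0.0851)⁴/32 = 5.149×10^-6 m⁴.
θ = T·L/(G·J) = 4670 × 2.14 / (40.4×10⁹ × 5.149×10^-6) = 0.04804 rad.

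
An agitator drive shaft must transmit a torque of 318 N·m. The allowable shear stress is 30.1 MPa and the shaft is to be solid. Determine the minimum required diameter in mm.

37.8 mm

For a solid shaft τ_max = 16T/(πd³), so d = (16T/(π τ_allow))^(1/3) = (16·318.0/(π·3.01×10^7))^(1/3) = 0.03775 m.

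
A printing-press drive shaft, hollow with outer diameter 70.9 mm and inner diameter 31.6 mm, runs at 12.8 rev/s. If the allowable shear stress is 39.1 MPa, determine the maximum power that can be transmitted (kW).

J = π(d_o⁴ − d_i⁴)/32 = π(0.0709⁴ − 0.0316⁴)/32 = 2.383×10^-6 m⁴.
T_max = τ_allow·J/r = 3.91×10^7 × 2.383×10^-6 / 0.0355 = 2628 N·m.
ω = 2π·12.8 = 80.42 rad/s, so P_max = T_max·ω = 2.114×10^5 W.

211 kW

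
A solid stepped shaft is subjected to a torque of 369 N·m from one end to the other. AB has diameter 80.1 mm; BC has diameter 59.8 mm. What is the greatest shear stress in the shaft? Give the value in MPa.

Under the same torque, τ_max = 16T/(πd³) is largest where d is smallest — segment BC (d = 59.8 mm).
τ_max = 16·369.0/(π·(0.0598)³) = 8.788×10^6 Pa.

8.79 MPa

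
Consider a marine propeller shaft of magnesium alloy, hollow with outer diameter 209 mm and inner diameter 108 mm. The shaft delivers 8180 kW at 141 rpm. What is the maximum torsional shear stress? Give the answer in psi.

48300 psi

ω = 2π·141/60 = 14.77 rad/s, so T = P/ω = 8180×10³ / 14.77 = 554000 N·m.
J = π(d_o⁴ − d_i⁴)/32 = π(0.209⁴ − 0.108⁴)/32 = 1.740×10^-4 m⁴.
τ_max = T·r/J = 554000 × 0.104 / 1.740×10^-4 = 3.328×10^8 Pa.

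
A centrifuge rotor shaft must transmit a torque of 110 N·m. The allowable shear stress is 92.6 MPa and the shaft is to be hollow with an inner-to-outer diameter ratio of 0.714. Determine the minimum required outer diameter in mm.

For a hollow shaft with d_i/d_o = 0.714: τ_max = 16T/(π d_o³ (1−k⁴)), so d_o = [16T/(π τ_allow (1−k⁴))]^(1/3) = [16·110.0/(π·9.26×10^7·0.7401)]^(1/3) = 0.02014 m.

20.1 mm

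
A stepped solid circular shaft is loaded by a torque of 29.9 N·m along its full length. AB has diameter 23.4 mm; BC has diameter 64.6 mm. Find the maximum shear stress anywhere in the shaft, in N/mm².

Under the same torque, τ_max = 16T/(πd³) is largest where d is smallest — segment AB (d = 23.4 mm).
τ_max = 16·29.90/(π·(0.0234)³) = 1.188×10^7 Pa.

11.9 N/mm²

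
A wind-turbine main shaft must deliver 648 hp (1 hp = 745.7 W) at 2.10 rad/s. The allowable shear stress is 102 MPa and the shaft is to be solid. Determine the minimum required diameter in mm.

ω = 2.10 rad/s, so T = P/ω = 648×745.7 / 2.100 = 230100 N·m.
For a solid shaft τ_max = 16T/(πd³), so d = (16T/(π τ_allow))^(1/3) = (16·230100/(π·1.02×10^8))^(1/3) = 0.2256 m.

226 mm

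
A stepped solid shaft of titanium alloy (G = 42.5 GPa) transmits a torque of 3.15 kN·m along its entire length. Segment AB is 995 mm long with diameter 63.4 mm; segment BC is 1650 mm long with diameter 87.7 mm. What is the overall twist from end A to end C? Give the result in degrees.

3.87°

J_AB = π(0.0634)⁴/32 = 1.59×10^-6 m⁴; J_BC = π(0.0877)⁴/32 = 5.81×10^-6 m⁴.
θ = (T/G)·Σ L_i/J_i = (3150/42.5×10⁹)·(0.995/1.59×10^-6 + 1.65/5.81×10^-6) = 0.06755 rad.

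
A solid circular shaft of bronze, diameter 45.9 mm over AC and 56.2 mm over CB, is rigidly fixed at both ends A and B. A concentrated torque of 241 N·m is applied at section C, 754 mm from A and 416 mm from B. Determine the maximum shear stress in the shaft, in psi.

805 psi

Compatibility: T_A·a/J_AC = T_B·b/J_CB with T_A + T_B = T₀.
J_AC = 4.36×10^-7 m⁴, J_CB = 9.79×10^-7 m⁴, so T_A = T₀·(J_AC/a)/((J_AC/a)+(J_CB/b)) = 47.50 N·m, T_B = 193.5 N·m.
τ in each portion: τ_AC = 2.50×10^6 Pa, τ_CB = 5.55×10^6 Pa; maximum is in CB.
τ_max = T_CB·r/J = 193.5·0.0281/9.79×10^-7 = 5.552×10^6 Pa.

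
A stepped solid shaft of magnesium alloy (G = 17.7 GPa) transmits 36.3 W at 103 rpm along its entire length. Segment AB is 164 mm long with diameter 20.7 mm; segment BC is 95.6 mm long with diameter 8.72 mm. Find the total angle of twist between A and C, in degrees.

1.93°

ω = 2π·103/60 = 10.79 rad/s, so T = P/ω = 36.3 / 10.79 = 3.365 N·m.
J_AB = π(0.0207)⁴/32 = 1.80×10^-8 m⁴; J_BC = π(0.00872)⁴/32 = 5.68×10^-10 m⁴.
θ = (T/G)·Σ L_i/J_i = (3.365/17.7×10⁹)·(0.164/1.80×10^-8 + 0.0956/5.68×10^-10) = 0.03375 rad.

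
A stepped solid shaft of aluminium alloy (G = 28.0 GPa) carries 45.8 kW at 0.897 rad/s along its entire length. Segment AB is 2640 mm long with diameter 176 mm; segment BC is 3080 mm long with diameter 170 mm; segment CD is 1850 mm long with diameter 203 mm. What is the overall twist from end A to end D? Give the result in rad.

0.140 rad

ω = 0.897 rad/s, so T = P/ω = 45.8×10³ / 0.8970 = 51060 N·m.
J_AB = π(0.176)⁴/32 = 9.42×10^-5 m⁴; J_BC = π(0.170)⁴/32 = 8.20×10^-5 m⁴; J_CD = π(0.203)⁴/32 = 1.67×10^-4 m⁴.
θ = (T/G)·Σ L_i/J_i = (51060/28.0×10⁹)·(2.64/9.42×10^-5 + 3.08/8.20×10^-5 + 1.85/1.67×10^-4) = 0.1398 rad.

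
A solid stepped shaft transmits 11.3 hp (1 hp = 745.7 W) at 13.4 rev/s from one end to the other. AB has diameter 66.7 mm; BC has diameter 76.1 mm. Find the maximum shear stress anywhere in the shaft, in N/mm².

1.72 N/mm²

ω = 2π·13.4 = 84.19 rad/s, so T = P/ω = 11.3×745.7 / 84.19 = 100.1 N·m.
Under the same torque, τ_max = 16T/(πd³) is largest where d is smallest — segment AB (d = 66.7 mm).
τ_max = 16·100.1/(π·(0.0667)³) = 1.718×10^6 Pa.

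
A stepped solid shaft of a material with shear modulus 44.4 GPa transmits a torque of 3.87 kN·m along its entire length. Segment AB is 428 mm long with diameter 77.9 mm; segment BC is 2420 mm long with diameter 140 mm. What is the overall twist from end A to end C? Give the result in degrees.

J_AB = π(0.0779)⁴/32 = 3.62×10^-6 m⁴; J_BC = π(0.140)⁴/32 = 3.77×10^-5 m⁴.
θ = (T/G)·Σ L_i/J_i = (3870/44.4×10⁹)·(0.428/3.62×10^-6 + 2.42/3.77×10^-5) = 0.01591 rad.

0.912°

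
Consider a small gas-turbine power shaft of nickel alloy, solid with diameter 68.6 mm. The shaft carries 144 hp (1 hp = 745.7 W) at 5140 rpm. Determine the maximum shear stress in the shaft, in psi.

456 psi

ω = 2π·5140/60 = 538.3 rad/s, so T = P/ω = 144×745.7 / 538.3 = 199.5 N·m.
J = πd⁴/32 = π(0.0686)⁴/32 = 2.174×10^-6 m⁴.
τ_max = T·r/J = 199.5 × 0.0343 / 2.174×10^-6 = 3.147×10^6 Pa.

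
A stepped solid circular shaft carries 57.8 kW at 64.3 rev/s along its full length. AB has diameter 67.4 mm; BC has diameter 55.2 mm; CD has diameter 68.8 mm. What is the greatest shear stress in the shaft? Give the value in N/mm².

ω = 2π·64.3 = 404.0 rad/s, so T = P/ω = 57.8×10³ / 404.0 = 143.1 N·m.
Under the same torque, τ_max = 16T/(πd³) is largest where d is smallest — segment BC (d = 55.2 mm).
τ_max = 16·143.1/(π·(0.0552)³) = 4.332×10^6 Pa.

4.33 N/mm²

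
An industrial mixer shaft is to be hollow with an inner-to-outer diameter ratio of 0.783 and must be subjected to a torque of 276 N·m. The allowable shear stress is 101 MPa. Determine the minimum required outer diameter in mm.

For a hollow shaft with d_i/d_o = 0.783: τ_max = 16T/(π d_o³ (1−k⁴)), so d_o = [16T/(π τ_allow (1−k⁴))]^(1/3) = [16·276.0/(π·1.01×10^8·0.6241)]^(1/3) = 0.02815 m.

28.1 mm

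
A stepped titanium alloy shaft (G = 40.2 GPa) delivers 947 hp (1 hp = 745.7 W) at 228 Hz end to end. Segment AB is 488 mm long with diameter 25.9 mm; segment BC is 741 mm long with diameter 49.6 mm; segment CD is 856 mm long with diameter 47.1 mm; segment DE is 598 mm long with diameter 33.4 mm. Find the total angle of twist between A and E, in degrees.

ω = 2π·228 = 1433 rad/s, so T = P/ω = 947×745.7 / 1433 = 492.9 N·m.
J_AB = π(0.0259)⁴/32 = 4.42×10^-8 m⁴; J_BC = π(0.0496)⁴/32 = 5.94×10^-7 m⁴; J_CD = π(0.0471)⁴/32 = 4.83×10^-7 m⁴; J_DE = π(0.0334)⁴/32 = 1.22×10^-7 m⁴.
θ = (T/G)·Σ L_i/J_i = (492.9/40.2×10⁹)·(0.488/4.42×10^-8 + 0.741/5.94×10^-7 + 0.856/4.83×10^-7 + 0.598/1.22×10^-7) = 0.2325 rad.

13.3°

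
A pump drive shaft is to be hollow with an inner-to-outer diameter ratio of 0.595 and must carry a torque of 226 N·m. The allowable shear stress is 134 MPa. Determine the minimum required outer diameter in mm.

For a hollow shaft with d_i/d_o = 0.595: τ_max = 16T/(π d_o³ (1−k⁴)), so d_o = [16T/(π τ_allow (1−k⁴))]^(1/3) = [16·226.0/(π·1.34×10^8·0.8747)]^(1/3) = 0.02141 m.

21.4 mm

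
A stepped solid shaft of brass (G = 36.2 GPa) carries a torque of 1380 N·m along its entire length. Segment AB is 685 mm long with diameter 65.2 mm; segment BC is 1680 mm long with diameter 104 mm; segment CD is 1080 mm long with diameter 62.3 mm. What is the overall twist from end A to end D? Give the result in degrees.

J_AB = π(0.0652)⁴/32 = 1.77×10^-6 m⁴; J_BC = π(0.104)⁴/32 = 1.15×10^-5 m⁴; J_CD = π(0.0623)⁴/32 = 1.48×10^-6 m⁴.
θ = (T/G)·Σ L_i/J_i = (1380/36.2×10⁹)·(0.685/1.77×10^-6 + 1.68/1.15×10^-5 + 1.08/1.48×10^-6) = 0.04813 rad.

2.76°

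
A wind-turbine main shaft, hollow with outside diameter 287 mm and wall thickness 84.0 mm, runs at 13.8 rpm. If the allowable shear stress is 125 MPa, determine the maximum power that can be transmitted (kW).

J = π(d_o⁴ − d_i⁴)/32 = π(0.287⁴ − 0.119⁴)/32 = 6.464×10^-4 m⁴.
T_max = τ_allow·J/r = 1.25×10^8 × 6.464×10^-4 / 0.143 = 563100 N·m.
ω = 2π·13.8/60 = 1.445 rad/s, so P_max = T_max·ω = 8.137×10^5 W.

814 kW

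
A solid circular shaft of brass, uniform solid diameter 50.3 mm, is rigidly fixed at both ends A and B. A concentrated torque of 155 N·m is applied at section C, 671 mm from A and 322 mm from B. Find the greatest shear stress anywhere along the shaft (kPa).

With uniform GJ and both ends fixed, compatibility θ_AC = θ_CB gives T_A·a = T_B·b, together with T_A + T_B = T₀.
T_A = T₀·b/(a+b) = 155.0·322/993.0 = 50.26 N·m; T_B = 104.7 N·m.
τ in each portion: τ_AC = 2.01×10^6 Pa, τ_CB = 4.19×10^6 Pa; maximum is in CB.
τ_max = T_CB·r/J = 104.7·0.0251/6.28×10^-7 = 4.192×10^6 Pa.

4190 kPa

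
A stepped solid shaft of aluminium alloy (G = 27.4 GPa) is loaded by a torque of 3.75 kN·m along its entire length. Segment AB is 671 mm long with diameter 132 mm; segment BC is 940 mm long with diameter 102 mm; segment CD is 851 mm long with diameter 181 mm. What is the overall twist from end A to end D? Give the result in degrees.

0.934°

J_AB = π(0.132)⁴/32 = 2.98×10^-5 m⁴; J_BC = π(0.102)⁴/32 = 1.06×10^-5 m⁴; J_CD = π(0.181)⁴/32 = 1.05×10^-4 m⁴.
θ = (T/G)·Σ L_i/J_i = (3750/27.4×10⁹)·(0.671/2.98×10^-5 + 0.940/1.06×10^-5 + 0.851/1.05×10^-4) = 0.01629 rad.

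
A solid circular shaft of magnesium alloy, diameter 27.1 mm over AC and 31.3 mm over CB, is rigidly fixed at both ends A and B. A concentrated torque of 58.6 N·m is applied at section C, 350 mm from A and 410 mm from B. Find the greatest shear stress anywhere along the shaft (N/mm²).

Compatibility: T_A·a/J_AC = T_B·b/J_CB with T_A + T_B = T₀.
J_AC = 5.30×10^-8 m⁴, J_CB = 9.42×10^-8 m⁴, so T_A = T₀·(J_AC/a)/((J_AC/a)+(J_CB/b)) = 23.26 N·m, T_B = 35.34 N·m.
τ in each portion: τ_AC = 5.95×10^6 Pa, τ_CB = 5.87×10^6 Pa; maximum is in AC.
τ_max = T_AC·r/J = 23.26·0.0136/5.30×10^-8 = 5.953×10^6 Pa.

5.95 N/mm²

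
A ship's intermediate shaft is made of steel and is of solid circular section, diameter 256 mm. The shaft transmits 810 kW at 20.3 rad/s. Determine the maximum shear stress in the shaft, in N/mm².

ω = 20.3 rad/s, so T = P/ω = 810×10³ / 20.30 = 39900 N·m.
J = πd⁴/32 = π(0.256)⁴/32 = 4.217×10^-4 m⁴.
τ_max = T·r/J = 39900 × 0.128 / 4.217×10^-4 = 1.211×10^7 Pa.

12.1 N/mm²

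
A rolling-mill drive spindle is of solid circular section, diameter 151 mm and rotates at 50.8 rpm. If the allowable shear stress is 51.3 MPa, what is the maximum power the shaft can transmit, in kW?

184 kW

J = πd⁴/32 = π(0.151)⁴/32 = 5.104×10^-5 m⁴.
T_max = τ_allow·J/r = 5.13×10^7 × 5.104×10^-5 / 0.0755 = 34680 N·m.
ω = 2π·50.8/60 = 5.320 rad/s, so P_max = T_max·ω = 1.845×10^5 W.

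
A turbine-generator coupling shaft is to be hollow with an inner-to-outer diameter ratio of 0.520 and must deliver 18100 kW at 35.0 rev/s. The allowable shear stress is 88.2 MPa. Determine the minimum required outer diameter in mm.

172 mm

ω = 2π·35.0 = 219.9 rad/s, so T = P/ω = 18100×10³ / 219.9 = 82310 N·m.
For a hollow shaft with d_i/d_o = 0.520: τ_max = 16T/(π d_o³ (1−k⁴)), so d_o = [16T/(π τ_allow (1−k⁴))]^(1/3) = [16·82310/(π·8.82×10^7·0.9269)]^(1/3) = 0.1724 m.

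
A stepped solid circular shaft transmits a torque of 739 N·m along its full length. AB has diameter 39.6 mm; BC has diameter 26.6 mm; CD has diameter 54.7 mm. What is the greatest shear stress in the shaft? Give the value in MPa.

200 MPa

Under the same torque, τ_max = 16T/(πd³) is largest where d is smallest — segment BC (d = 26.6 mm).
τ_max = 16·739.0/(π·(0.0266)³) = 2.000×10^8 Pa.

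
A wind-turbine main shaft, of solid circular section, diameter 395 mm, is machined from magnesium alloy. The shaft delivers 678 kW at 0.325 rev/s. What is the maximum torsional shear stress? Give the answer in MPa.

ω = 2π·0.325 = 2.042 rad/s, so T = P/ω = 678×10³ / 2.042 = 332000 N·m.
J = πd⁴/32 = π(0.395)⁴/32 = 2.390×10^-3 m⁴.
τ_max = T·r/J = 332000 × 0.198 / 2.390×10^-3 = 2.744×10^7 Pa.

27.4 MPa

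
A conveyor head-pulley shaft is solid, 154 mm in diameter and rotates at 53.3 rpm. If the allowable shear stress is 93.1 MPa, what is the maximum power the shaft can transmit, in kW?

J = πd⁴/32 = π(0.154)⁴/32 = 5.522×10^-5 m⁴.
T_max = τ_allow·J/r = 9.31×10^7 × 5.522×10^-5 / 0.0770 = 66760 N·m.
ω = 2π·53.3/60 = 5.582 rad/s, so P_max = T_max·ω = 3.726×10^5 W.

373 kW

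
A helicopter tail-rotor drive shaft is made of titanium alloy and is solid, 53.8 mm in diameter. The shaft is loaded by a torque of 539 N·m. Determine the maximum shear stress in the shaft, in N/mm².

17.6 N/mm²

J = πd⁴/32 = π(0.0538)⁴/32 = 8.225×10^-7 m⁴.
τ_max = T·r/J = 539.0 × 0.0269 / 8.225×10^-7 = 1.763×10^7 Pa.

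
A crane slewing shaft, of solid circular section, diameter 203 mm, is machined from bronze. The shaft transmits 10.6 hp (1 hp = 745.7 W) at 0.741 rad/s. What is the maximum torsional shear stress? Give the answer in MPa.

6.49 MPa

ω = 0.741 rad/s, so T = P/ω = 10.6×745.7 / 0.7410 = 10670 N·m.
J = πd⁴/32 = π(0.203)⁴/32 = 1.667×10^-4 m⁴.
τ_max = T·r/J = 10670 × 0.102 / 1.667×10^-4 = 6.494×10^6 Pa.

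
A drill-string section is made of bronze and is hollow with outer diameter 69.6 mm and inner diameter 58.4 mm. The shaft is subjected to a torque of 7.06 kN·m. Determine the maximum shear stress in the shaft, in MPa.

211 MPa

J = π(d_o⁴ − d_i⁴)/32 = π(0.0696⁴ − 0.0584⁴)/32 = 1.162×10^-6 m⁴.
τ_max = T·r/J = 7060 × 0.0348 / 1.162×10^-6 = 2.115×10^8 Pa.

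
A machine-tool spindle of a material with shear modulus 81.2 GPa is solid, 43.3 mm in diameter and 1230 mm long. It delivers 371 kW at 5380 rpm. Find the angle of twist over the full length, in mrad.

ω = 2π·5380/60 = 563.4 rad/s, so T = P/ω = 371×10³ / 563.4 = 658.5 N·m.
J = πd⁴/32 = π(0.0433)⁴/32 = 3.451×10^-7 m⁴.
θ = T·L/(G·J) = 658.5 × 1.23 / (81.2×10⁹ × 3.451×10^-7) = 0.02890 rad.

28.9 mrad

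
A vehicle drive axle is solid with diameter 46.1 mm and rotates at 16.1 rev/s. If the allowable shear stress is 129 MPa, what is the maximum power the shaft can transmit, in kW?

J = πd⁴/32 = π(0.0461)⁴/32 = 4.434×10^-7 m⁴.
T_max = τ_allow·J/r = 1.29×10^8 × 4.434×10^-7 / 0.0231 = 2482 N·m.
ω = 2π·16.1 = 101.2 rad/s, so P_max = T_max·ω = 2.510×10^5 W.

251 kW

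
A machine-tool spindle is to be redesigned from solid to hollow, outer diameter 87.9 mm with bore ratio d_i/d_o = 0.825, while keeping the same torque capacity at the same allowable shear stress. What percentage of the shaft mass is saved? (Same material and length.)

51.6 %

Equal τ_max and T ⇒ the solid shaft needs d_s³ = d_o³(1−k⁴), so d_s = 87.9·(1−0.825⁴)^(1/3) = 71.44 mm.
Area ratio A_h/A_s = d_o²(1−k²)/d_s² = (1−k²)/(1−k⁴)^(2/3) = 0.4836.
Mass saving = 1 − 0.4836 = 51.6 %.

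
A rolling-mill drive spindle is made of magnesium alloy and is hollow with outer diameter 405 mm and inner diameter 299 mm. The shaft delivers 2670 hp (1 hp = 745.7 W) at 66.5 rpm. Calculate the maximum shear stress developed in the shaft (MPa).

31.2 MPa

ω = 2π·66.5/60 = 6.964 rad/s, so T = P/ω = 2670×745.7 / 6.964 = 285900 N·m.
J = π(d_o⁴ − d_i⁴)/32 = π(0.405⁴ − 0.299⁴)/32 = 1.857×10^-3 m⁴.
τ_max = T·r/J = 285900 × 0.203 / 1.857×10^-3 = 3.118×10^7 Pa.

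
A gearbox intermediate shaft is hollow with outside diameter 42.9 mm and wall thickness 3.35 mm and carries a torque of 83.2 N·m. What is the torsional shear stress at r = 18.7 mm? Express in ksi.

1.38 ksi

J = π(d_o⁴ − d_i⁴)/32 = π(0.0429⁴ − 0.0362⁴)/32 = 1.639×10^-7 m⁴.
Shear stress varies linearly with radius: τ = T·r/J = 83.20 × 0.0187 / 1.639×10^-7 = 9.490×10^6 Pa.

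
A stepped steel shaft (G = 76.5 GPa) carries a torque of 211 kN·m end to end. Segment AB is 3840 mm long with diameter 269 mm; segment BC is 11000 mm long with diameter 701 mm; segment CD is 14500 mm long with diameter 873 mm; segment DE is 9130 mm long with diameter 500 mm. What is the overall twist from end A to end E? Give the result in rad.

J_AB = π(0.269)⁴/32 = 5.14×10^-4 m⁴; J_BC = π(0.701)⁴/32 = 0.0237 m⁴; J_CD = π(0.873)⁴/32 = 0.0570 m⁴; J_DE = π(0.500)⁴/32 = 6.14×10^-3 m⁴.
θ = (T/G)·Σ L_i/J_i = (211000/76.5×10⁹)·(3.84/5.14×10^-4 + 11.0/0.0237 + 14.5/0.0570 + 9.13/6.14×10^-3) = 0.02669 rad.

0.0267 rad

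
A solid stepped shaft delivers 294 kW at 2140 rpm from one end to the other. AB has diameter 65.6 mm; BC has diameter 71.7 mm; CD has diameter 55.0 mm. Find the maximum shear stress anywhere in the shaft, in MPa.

ω = 2π·2140/60 = 224.1 rad/s, so T = P/ω = 294×10³ / 224.1 = 1312 N·m.
Under the same torque, τ_max = 16T/(πd³) is largest where d is smallest — segment CD (d = 55.0 mm).
τ_max = 16·1312/(π·(0.0550)³) = 4.016×10^7 Pa.

40.2 MPa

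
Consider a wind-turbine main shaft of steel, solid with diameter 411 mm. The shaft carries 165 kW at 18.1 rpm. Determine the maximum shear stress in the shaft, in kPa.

6390 kPa

ω = 2π·18.1/60 = 1.895 rad/s, so T = P/ω = 165×10³ / 1.895 = 87050 N·m.
J = πd⁴/32 = π(0.411)⁴/32 = 2.801×10^-3 m⁴.
τ_max = T·r/J = 87050 × 0.205 / 2.801×10^-3 = 6.386×10^6 Pa.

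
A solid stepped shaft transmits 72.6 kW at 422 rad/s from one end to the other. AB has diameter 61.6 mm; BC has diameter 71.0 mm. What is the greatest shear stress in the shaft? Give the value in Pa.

ω = 422 rad/s, so T = P/ω = 72.6×10³ / 422.0 = 172.0 N·m.
Under the same torque, τ_max = 16T/(πd³) is largest where d is smallest — segment AB (d = 61.6 mm).
τ_max = 16·172.0/(π·(0.0616)³) = 3.748×10^6 Pa.

3.75e6 Pa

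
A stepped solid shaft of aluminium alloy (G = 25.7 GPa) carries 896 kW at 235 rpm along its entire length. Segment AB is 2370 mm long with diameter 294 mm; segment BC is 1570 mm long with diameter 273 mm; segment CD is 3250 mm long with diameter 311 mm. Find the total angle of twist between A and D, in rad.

ω = 2π·235/60 = 24.61 rad/s, so T = P/ω = 896×10³ / 24.61 = 36410 N·m.
J_AB = π(0.294)⁴/32 = 7.33×10^-4 m⁴; J_BC = π(0.273)⁴/32 = 5.45×10^-4 m⁴; J_CD = π(0.311)⁴/32 = 9.18×10^-4 m⁴.
θ = (T/G)·Σ L_i/J_i = (36410/25.7×10⁹)·(2.37/7.33×10^-4 + 1.57/5.45×10^-4 + 3.25/9.18×10^-4) = 0.01367 rad.

0.0137 rad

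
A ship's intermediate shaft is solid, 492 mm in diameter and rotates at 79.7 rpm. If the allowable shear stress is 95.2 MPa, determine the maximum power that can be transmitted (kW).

J = πd⁴/32 = π(0.492)⁴/32 = 5.753×10^-3 m⁴.
T_max = τ_allow·J/r = 9.52×10^7 × 5.753×10^-3 / 0.246 = 2.226e6 N·m.
ω = 2π·79.7/60 = 8.346 rad/s, so P_max = T_max·ω = 1.858×10^7 W.

18600 kW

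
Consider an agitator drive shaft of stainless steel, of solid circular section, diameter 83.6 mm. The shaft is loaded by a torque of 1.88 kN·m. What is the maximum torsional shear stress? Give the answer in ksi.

J = πd⁴/32 = π(0.0836)⁴/32 = 4.795×10^-6 m⁴.
τ_max = T·r/J = 1880 × 0.0418 / 4.795×10^-6 = 1.639×10^7 Pa.

2.38 ksi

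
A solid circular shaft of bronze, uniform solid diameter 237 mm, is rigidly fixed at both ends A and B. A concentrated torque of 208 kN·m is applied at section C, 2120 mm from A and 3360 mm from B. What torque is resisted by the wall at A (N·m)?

With uniform GJ and both ends fixed, compatibility θ_AC = θ_CB gives T_A·a = T_B·b, together with T_A + T_B = T₀.
T_A = T₀·b/(a+b) = 208000·3360/5480 = 127500 N·m; T_B = 80470 N·m.

128000 N·m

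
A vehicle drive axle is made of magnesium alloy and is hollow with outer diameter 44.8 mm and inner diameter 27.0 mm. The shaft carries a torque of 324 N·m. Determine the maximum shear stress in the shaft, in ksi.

3.07 ksi

J = π(d_o⁴ − d_i⁴)/32 = π(0.0448⁴ − 0.0270⁴)/32 = 3.433×10^-7 m⁴.
τ_max = T·r/J = 324.0 × 0.0224 / 3.433×10^-7 = 2.114×10^7 Pa.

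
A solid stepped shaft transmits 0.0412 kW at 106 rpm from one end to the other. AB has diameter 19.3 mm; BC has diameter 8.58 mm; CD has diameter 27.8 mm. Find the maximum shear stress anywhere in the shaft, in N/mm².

ω = 2π·106/60 = 11.10 rad/s, so T = P/ω = 0.0412×10³ / 11.10 = 3.712 N·m.
Under the same torque, τ_max = 16T/(πd³) is largest where d is smallest — segment BC (d = 8.58 mm).
τ_max = 16·3.712/(π·(0.00858)³) = 2.993×10^7 Pa.

29.9 N/mm²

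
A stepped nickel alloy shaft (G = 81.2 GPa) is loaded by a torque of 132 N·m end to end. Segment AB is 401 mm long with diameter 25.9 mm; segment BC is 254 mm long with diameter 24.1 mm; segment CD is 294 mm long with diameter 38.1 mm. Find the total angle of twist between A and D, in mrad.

29.5 mrad

J_AB = π(0.0259)⁴/32 = 4.42×10^-8 m⁴; J_BC = π(0.0241)⁴/32 = 3.31×10^-8 m⁴; J_CD = π(0.0381)⁴/32 = 2.07×10^-7 m⁴.
θ = (T/G)·Σ L_i/J_i = (132.0/81.2×10⁹)·(0.401/4.42×10^-8 + 0.254/3.31×10^-8 + 0.294/2.07×10^-7) = 0.02953 rad.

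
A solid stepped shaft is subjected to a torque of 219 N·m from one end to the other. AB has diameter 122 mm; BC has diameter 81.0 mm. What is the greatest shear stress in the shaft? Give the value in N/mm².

2.10 N/mm²

Under the same torque, τ_max = 16T/(πd³) is largest where d is smallest — segment BC (d = 81.0 mm).
τ_max = 16·219.0/(π·(0.0810)³) = 2.099×10^6 Pa.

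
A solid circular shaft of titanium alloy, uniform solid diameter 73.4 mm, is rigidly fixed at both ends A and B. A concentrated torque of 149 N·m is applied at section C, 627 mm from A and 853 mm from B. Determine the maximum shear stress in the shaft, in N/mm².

1.11 N/mm²

With uniform GJ and both ends fixed, compatibility θ_AC = θ_CB gives T_A·a = T_B·b, together with T_A + T_B = T₀.
T_A = T₀·b/(a+b) = 149.0·853/1480 = 85.88 N·m; T_B = 63.12 N·m.
τ in each portion: τ_AC = 1.11×10^6 Pa, τ_CB = 8.13×10^5 Pa; maximum is in AC.
τ_max = T_AC·r/J = 85.88·0.0367/2.85×10^-6 = 1.106×10^6 Pa.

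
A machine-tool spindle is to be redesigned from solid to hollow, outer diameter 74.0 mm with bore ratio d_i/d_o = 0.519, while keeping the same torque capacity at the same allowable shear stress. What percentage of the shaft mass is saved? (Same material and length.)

Equal τ_max and T ⇒ the solid shaft needs d_s³ = d_o³(1−k⁴), so d_s = 74.0·(1−0.519⁴)^(1/3) = 72.17 mm.
Area ratio A_h/A_s = d_o²(1−k²)/d_s² = (1−k²)/(1−k⁴)^(2/3) = 0.7683.
Mass saving = 1 − 0.7683 = 23.2 %.

23.2 %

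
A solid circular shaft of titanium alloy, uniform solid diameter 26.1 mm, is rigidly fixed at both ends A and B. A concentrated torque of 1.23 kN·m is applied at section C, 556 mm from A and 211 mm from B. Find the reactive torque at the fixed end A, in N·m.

338 N·m

With uniform GJ and both ends fixed, compatibility θ_AC = θ_CB gives T_A·a = T_B·b, together with T_A + T_B = T₀.
T_A = T₀·b/(a+b) = 1230·211/767.0 = 338.4 N·m; T_B = 891.6 N·m.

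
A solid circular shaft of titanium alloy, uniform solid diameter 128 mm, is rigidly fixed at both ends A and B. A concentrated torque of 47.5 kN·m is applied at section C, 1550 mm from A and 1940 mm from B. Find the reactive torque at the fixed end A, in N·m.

With uniform GJ and both ends fixed, compatibility θ_AC = θ_CB gives T_A·a = T_B·b, together with T_A + T_B = T₀.
T_A = T₀·b/(a+b) = 47500·1940/3490 = 26400 N·m; T_B = 21100 N·m.

26400 N·m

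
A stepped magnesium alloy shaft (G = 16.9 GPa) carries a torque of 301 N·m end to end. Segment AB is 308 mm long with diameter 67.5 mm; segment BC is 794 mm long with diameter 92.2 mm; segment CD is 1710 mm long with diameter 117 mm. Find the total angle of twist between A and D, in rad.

0.00634 rad

J_AB = π(0.0675)⁴/32 = 2.04×10^-6 m⁴; J_BC = π(0.0922)⁴/32 = 7.09×10^-6 m⁴; J_CD = π(0.117)⁴/32 = 1.84×10^-5 m⁴.
θ = (T/G)·Σ L_i/J_i = (301.0/16.9×10⁹)·(0.308/2.04×10^-6 + 0.794/7.09×10^-6 + 1.71/1.84×10^-5) = 6.340×10^-3 rad.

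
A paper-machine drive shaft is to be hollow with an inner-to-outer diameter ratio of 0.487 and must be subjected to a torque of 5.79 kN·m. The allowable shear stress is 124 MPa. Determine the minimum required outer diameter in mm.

For a hollow shaft with d_i/d_o = 0.487: τ_max = 16T/(π d_o³ (1−k⁴)), so d_o = [16T/(π τ_allow (1−k⁴))]^(1/3) = [16·5790/(π·1.24×10^8·0.9438)]^(1/3) = 0.06316 m.

63.2 mm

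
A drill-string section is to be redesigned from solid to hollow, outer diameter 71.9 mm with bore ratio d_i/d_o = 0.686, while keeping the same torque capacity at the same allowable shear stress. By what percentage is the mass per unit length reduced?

37.4 %

Equal τ_max and T ⇒ the solid shaft needs d_s³ = d_o³(1−k⁴), so d_s = 71.9·(1−0.686⁴)^(1/3) = 66.14 mm.
Area ratio A_h/A_s = d_o²(1−k²)/d_s² = (1−k²)/(1−k⁴)^(2/3) = 0.6256.
Mass saving = 1 − 0.6256 = 37.4 %.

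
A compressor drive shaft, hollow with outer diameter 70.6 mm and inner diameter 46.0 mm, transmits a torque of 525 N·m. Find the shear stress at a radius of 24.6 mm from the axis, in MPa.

J = π(d_o⁴ − d_i⁴)/32 = π(0.0706⁴ − 0.0460⁴)/32 = 1.999×10^-6 m⁴.
Shear stress varies linearly with radius: τ = T·r/J = 525.0 × 0.0246 / 1.999×10^-6 = 6.459×10^6 Pa.

6.46 MPa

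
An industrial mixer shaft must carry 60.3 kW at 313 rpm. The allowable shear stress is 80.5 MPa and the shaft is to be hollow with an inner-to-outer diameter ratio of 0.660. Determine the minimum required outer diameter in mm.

ω = 2π·313/60 = 32.78 rad/s, so T = P/ω = 60.3×10³ / 32.78 = 1840 N·m.
For a hollow shaft with d_i/d_o = 0.660: τ_max = 16T/(π d_o³ (1−k⁴)), so d_o = [16T/(π τ_allow (1−k⁴))]^(1/3) = [16·1840/(π·8.05×10^7·0.8103)]^(1/3) = 0.05237 m.

52.4 mm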